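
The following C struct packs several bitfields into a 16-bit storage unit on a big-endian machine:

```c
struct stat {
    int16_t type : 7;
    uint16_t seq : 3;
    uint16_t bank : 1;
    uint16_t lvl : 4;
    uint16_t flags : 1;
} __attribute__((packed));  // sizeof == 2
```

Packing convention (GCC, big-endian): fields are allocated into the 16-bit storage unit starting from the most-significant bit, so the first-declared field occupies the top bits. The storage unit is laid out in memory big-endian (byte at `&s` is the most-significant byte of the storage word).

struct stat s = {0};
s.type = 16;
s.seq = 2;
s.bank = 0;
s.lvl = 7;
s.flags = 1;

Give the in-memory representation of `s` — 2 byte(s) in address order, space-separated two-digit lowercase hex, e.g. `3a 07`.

[9+:7] type=16 & 0x7f = 0x10; word=0x2000
[6+:3] seq=2 & 0x7 = 0x2; word=0x2080
[5+:1] bank=0 & 0x1 = 0x0; word=0x2080
[1+:4] lvl=7 & 0xf = 0x7; word=0x208e
[0+:1] flags=1 & 0x1 = 0x1; word=0x208f
word = 0x208f → big-endian bytes:
  [0]=0x20  [1]=0x8f

20 8f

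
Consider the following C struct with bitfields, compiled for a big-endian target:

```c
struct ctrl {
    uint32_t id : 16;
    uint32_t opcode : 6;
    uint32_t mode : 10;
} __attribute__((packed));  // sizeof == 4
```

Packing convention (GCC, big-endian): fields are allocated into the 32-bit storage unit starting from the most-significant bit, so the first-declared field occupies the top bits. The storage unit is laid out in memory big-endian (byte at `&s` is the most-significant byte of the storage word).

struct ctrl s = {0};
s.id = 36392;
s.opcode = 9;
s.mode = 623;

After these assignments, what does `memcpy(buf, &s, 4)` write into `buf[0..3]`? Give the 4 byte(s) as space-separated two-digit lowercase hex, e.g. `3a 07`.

[16+:16] id=36392 & 0xffff = 0x8e28; word=0x8e280000
[10+:6] opcode=9 & 0x3f = 0x9; word=0x8e282400
[0+:10] mode=623 & 0x3ff = 0x26f; word=0x8e28266f
word = 0x8e28266f → big-endian bytes:
  [0]=0x8e  [1]=0x28  [2]=0x26  [3]=0x6f

8e 28 26 6f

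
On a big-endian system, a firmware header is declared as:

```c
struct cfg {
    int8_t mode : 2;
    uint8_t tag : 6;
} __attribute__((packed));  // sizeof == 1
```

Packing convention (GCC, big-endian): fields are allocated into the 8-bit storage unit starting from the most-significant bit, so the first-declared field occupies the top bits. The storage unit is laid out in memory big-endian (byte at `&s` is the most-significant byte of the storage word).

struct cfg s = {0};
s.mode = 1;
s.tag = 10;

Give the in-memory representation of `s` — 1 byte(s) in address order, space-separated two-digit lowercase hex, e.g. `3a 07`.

4a

[6+:2] mode=1 & 0x3 = 0x1; word=0x40
[0+:6] tag=10 & 0x3f = 0xa; word=0x4a
word = 0x4a → big-endian bytes:
  [0]=0x4a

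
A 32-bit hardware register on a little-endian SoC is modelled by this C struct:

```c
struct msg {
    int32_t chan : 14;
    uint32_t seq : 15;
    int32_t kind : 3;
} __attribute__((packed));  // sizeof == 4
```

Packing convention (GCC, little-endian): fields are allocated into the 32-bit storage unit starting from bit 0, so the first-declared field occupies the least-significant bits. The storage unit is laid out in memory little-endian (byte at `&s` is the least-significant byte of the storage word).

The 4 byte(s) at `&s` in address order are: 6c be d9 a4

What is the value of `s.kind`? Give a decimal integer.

-3

[0]=0x6c [1]=0xbe [2]=0xd9 [3]=0xa4 (little-endian) → word 0xa4d9be6c
chan:14 @ bit 0 → (0xa4d9be6c>>0)&0x3fff = 0x3e6c
seq:15 @ bit 14 → (0xa4d9be6c>>14)&0x7fff = 0x1366
kind:3 @ bit 29 → (0xa4d9be6c>>29)&0x7 = 0x5  ←
kind signed 3b, MSB=1: 5 - 8 = -3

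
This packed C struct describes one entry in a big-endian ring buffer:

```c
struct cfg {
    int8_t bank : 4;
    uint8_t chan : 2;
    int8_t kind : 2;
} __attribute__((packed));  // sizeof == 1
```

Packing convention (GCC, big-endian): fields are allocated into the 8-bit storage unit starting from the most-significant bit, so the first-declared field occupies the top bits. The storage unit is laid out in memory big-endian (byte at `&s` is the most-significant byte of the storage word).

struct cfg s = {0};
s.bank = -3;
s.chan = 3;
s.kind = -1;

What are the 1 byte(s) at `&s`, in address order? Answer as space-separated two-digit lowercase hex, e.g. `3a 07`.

bank (4b) val=-3 bits=0xd at bit 4: 0xd0
chan (2b) val=3 bits=0x3 at bit 2: 0xdc
kind (2b) val=-1 bits=0x3 at bit 0: 0xdf
word = 0xdf → big-endian bytes:
  [0]=0xdf

df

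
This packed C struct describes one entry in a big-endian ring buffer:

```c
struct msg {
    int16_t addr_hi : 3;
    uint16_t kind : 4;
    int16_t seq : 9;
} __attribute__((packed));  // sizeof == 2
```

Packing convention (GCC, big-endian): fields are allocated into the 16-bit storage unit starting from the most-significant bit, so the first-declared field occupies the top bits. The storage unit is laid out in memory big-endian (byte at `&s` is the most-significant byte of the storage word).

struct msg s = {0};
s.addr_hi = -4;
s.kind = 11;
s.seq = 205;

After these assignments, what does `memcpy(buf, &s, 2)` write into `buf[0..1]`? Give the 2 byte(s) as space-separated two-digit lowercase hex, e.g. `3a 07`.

[13+:3] addr_hi=-4 & 0x7 = 0x4; word=0x8000
[9+:4] kind=11 & 0xf = 0xb; word=0x9600
[0+:9] seq=205 & 0x1ff = 0xcd; word=0x96cd
word = 0x96cd → big-endian bytes:
  [0]=0x96  [1]=0xcd

96 cd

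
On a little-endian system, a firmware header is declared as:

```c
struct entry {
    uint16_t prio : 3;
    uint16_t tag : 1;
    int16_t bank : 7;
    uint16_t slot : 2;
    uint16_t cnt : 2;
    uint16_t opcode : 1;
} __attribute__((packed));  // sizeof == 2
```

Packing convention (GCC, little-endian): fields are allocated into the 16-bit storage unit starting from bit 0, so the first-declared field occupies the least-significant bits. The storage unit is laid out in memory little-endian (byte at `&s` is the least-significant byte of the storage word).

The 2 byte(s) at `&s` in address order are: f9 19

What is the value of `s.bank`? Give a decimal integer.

31

[0]=0xf9 [1]=0x19 (little-endian) → word 0x19f9
prio:3 @ bit 0 → (0x19f9>>0)&0x7 = 0x1
tag:1 @ bit 3 → (0x19f9>>3)&0x1 = 0x1
bank:7 @ bit 4 → (0x19f9>>4)&0x7f = 0x1f  ←
slot:2 @ bit 11 → (0x19f9>>11)&0x3 = 0x3
cnt:2 @ bit 13 → (0x19f9>>13)&0x3 = 0x0
opcode:1 @ bit 15 → (0x19f9>>15)&0x1 = 0x0
bank signed 7b, MSB=0: value = 31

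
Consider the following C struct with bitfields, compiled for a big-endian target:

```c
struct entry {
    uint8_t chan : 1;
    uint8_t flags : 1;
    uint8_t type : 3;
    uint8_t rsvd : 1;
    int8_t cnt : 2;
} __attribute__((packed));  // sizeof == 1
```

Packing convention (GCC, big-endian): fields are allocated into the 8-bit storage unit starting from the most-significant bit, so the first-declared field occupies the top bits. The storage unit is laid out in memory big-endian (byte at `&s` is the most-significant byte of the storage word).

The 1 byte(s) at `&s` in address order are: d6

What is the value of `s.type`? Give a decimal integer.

[0]=0xd6 (big-endian) → word 0xd6
chan:1 @ bit 7 → (0xd6>>7)&0x1 = 0x1
flags:1 @ bit 6 → (0xd6>>6)&0x1 = 0x1
type:3 @ bit 3 → (0xd6>>3)&0x7 = 0x2  ←
rsvd:1 @ bit 2 → (0xd6>>2)&0x1 = 0x1
cnt:2 @ bit 0 → (0xd6>>0)&0x3 = 0x2

2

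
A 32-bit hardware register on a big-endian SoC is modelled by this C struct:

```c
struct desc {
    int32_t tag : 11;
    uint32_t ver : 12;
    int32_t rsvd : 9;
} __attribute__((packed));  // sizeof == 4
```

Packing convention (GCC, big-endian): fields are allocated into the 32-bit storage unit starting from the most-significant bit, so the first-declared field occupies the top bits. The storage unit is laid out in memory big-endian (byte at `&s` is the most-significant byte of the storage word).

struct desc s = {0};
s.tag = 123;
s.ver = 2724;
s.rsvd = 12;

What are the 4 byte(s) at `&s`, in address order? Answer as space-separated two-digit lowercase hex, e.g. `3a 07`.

0f 75 48 0c

[21+:11] tag=123 & 0x7ff = 0x7b; word=0x0f600000
[9+:12] ver=2724 & 0xfff = 0xaa4; word=0x0f754800
[0+:9] rsvd=12 & 0x1ff = 0xc; word=0x0f75480c
word = 0x0f75480c → big-endian bytes:
  [0]=0x0f  [1]=0x75  [2]=0x48  [3]=0x0c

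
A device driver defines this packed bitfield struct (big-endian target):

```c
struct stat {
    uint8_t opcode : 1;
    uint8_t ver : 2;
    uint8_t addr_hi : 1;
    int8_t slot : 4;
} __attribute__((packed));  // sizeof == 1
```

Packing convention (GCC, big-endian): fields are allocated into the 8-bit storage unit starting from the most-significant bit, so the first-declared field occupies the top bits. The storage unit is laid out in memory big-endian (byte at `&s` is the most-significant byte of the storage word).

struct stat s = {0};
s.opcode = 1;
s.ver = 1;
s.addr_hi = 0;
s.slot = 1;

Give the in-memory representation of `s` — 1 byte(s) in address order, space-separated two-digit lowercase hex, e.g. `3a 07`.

opcode:1 = 1 → 0x1 << 7 → word 0x80
ver:2 = 1 → 0x1 << 5 → word 0xa0
addr_hi:1 = 0 → 0x0 << 4 → word 0xa0
slot:4 = 1 → 0x1 << 0 → word 0xa1
word = 0xa1 → big-endian bytes:
  [0]=0xa1

a1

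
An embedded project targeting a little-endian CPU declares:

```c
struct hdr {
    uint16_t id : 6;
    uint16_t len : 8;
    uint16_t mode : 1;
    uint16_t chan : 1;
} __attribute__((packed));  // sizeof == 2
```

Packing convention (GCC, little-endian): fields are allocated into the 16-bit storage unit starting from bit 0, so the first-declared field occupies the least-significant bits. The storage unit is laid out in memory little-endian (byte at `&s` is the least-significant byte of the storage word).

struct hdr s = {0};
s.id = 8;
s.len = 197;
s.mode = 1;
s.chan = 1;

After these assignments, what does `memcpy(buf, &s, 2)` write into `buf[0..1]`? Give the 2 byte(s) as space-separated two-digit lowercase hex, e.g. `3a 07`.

48 f1

id:6 = 8 → 0x8 << 0 → word 0x0008
len:8 = 197 → 0xc5 << 6 → word 0x3148
mode:1 = 1 → 0x1 << 14 → word 0x7148
chan:1 = 1 → 0x1 << 15 → word 0xf148
word = 0xf148 → little-endian bytes:
  [0]=0x48  [1]=0xf1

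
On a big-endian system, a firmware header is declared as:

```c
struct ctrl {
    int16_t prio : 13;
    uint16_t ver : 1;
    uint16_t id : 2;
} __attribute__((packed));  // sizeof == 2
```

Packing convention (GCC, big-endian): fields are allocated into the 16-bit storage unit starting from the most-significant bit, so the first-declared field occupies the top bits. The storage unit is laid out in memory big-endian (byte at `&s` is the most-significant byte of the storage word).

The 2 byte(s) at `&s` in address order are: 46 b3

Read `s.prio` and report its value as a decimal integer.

[0]=0x46 [1]=0xb3 (big-endian) → word 0x46b3
prio [3+:13] = (word>>3) & 0x1fff = 2262  ←
ver [2+:1] = (word>>2) & 0x1 = 0
id [0+:2] = (word>>0) & 0x3 = 3
prio signed 13b, MSB=0: value = 2262

2262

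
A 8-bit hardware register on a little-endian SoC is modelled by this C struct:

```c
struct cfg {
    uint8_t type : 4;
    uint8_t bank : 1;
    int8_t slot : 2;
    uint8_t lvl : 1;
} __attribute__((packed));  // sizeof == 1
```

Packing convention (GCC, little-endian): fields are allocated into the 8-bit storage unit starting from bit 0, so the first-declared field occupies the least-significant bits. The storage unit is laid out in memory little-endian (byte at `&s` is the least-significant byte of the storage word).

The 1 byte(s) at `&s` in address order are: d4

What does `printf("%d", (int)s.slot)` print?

-2

[0]=0xd4 (little-endian) → word 0xd4
type [0+:4] = (word>>0) & 0xf = 4
bank [4+:1] = (word>>4) & 0x1 = 1
slot [5+:2] = (word>>5) & 0x3 = 2  ←
lvl [7+:1] = (word>>7) & 0x1 = 1
slot signed 2b, MSB=1: 2 - 4 = -2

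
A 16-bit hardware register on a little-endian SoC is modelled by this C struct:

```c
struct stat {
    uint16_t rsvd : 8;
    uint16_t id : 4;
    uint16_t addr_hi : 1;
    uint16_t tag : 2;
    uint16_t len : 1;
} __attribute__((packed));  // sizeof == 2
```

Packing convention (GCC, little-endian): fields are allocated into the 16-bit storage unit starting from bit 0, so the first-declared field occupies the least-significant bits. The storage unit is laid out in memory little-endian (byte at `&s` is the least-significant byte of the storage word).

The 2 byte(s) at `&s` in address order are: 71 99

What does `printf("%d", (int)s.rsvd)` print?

[0]=0x71 [1]=0x99 (little-endian) → word 0x9971
rsvd:8 @ bit 0 → (0x9971>>0)&0xff = 0x71  ←
id:4 @ bit 8 → (0x9971>>8)&0xf = 0x9
addr_hi:1 @ bit 12 → (0x9971>>12)&0x1 = 0x1
tag:2 @ bit 13 → (0x9971>>13)&0x3 = 0x0
len:1 @ bit 15 → (0x9971>>15)&0x1 = 0x1

113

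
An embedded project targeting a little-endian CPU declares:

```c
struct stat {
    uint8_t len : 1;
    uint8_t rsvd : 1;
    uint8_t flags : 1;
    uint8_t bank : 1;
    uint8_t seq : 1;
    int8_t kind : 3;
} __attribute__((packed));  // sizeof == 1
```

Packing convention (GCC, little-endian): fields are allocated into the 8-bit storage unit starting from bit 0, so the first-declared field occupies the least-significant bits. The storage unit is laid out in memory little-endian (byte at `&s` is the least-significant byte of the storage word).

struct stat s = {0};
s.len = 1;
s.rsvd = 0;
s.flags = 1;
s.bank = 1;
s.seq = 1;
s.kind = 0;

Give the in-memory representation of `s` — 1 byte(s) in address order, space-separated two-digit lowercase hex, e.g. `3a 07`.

len:1 = 1 → 0x1 << 0 → word 0x01
rsvd:1 = 0 → 0x0 << 1 → word 0x01
flags:1 = 1 → 0x1 << 2 → word 0x05
bank:1 = 1 → 0x1 << 3 → word 0x0d
seq:1 = 1 → 0x1 << 4 → word 0x1d
kind:3 = 0 → 0x0 << 5 → word 0x1d
word = 0x1d → little-endian bytes:
  [0]=0x1d

1d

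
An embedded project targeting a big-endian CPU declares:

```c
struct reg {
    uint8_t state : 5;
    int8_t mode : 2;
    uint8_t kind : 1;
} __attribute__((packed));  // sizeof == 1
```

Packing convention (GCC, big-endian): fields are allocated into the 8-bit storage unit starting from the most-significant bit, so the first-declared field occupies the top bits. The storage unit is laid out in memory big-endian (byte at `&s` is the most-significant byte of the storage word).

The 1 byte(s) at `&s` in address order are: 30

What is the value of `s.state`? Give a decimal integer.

[0]=0x30 (big-endian) → word 0x30
state:5 @ bit 3 → (0x30>>3)&0x1f = 0x6  ←
mode:2 @ bit 1 → (0x30>>1)&0x3 = 0x0
kind:1 @ bit 0 → (0x30>>0)&0x1 = 0x0

6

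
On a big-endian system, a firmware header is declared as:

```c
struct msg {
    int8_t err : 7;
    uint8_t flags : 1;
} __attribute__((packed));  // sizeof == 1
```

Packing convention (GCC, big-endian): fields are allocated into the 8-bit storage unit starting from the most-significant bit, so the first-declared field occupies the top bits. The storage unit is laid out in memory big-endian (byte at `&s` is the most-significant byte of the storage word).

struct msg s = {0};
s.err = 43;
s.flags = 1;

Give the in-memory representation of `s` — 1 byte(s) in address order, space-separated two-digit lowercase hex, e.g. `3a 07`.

err:7 = 43 → 0x2b << 1 → word 0x56
flags:1 = 1 → 0x1 << 0 → word 0x57
word = 0x57 → big-endian bytes:
  [0]=0x57

57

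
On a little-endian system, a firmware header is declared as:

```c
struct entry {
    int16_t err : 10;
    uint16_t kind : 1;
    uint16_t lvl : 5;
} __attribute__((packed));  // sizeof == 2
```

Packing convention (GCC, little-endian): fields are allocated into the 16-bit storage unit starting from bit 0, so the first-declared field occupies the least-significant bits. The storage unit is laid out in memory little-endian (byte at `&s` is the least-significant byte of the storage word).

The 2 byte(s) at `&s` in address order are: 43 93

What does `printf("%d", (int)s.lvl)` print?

18

[0]=0x43 [1]=0x93 (little-endian) → word 0x9343
err:10 @ bit 0 → (0x9343>>0)&0x3ff = 0x343
kind:1 @ bit 10 → (0x9343>>10)&0x1 = 0x0
lvl:5 @ bit 11 → (0x9343>>11)&0x1f = 0x12  ←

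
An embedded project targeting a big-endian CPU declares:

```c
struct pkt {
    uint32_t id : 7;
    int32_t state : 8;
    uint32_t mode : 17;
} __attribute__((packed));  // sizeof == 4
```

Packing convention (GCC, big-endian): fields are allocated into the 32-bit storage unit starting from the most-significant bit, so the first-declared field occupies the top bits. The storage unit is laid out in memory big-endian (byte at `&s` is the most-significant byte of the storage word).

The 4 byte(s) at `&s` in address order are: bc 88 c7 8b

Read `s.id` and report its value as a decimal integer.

94

[0]=0xbc [1]=0x88 [2]=0xc7 [3]=0x8b (big-endian) → word 0xbc88c78b
id:7 @ bit 25 → (0xbc88c78b>>25)&0x7f = 0x5e  ←
state:8 @ bit 17 → (0xbc88c78b>>17)&0xff = 0x44
mode:17 @ bit 0 → (0xbc88c78b>>0)&0x1ffff = 0xc78b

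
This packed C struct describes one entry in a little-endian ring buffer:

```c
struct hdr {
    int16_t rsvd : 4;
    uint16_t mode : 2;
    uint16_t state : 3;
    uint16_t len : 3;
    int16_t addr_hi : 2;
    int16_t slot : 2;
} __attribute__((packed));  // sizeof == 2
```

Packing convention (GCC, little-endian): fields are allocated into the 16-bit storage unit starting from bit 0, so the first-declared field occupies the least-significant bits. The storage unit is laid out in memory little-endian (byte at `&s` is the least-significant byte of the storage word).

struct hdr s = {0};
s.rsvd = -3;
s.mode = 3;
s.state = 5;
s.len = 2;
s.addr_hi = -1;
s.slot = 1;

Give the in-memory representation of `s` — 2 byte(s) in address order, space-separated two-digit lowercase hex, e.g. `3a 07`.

7d 75

[0+:4] rsvd=-3 & 0xf = 0xd; word=0x000d
[4+:2] mode=3 & 0x3 = 0x3; word=0x003d
[6+:3] state=5 & 0x7 = 0x5; word=0x017d
[9+:3] len=2 & 0x7 = 0x2; word=0x057d
[12+:2] addr_hi=-1 & 0x3 = 0x3; word=0x357d
[14+:2] slot=1 & 0x3 = 0x1; word=0x757d
word = 0x757d → little-endian bytes:
  [0]=0x7d  [1]=0x75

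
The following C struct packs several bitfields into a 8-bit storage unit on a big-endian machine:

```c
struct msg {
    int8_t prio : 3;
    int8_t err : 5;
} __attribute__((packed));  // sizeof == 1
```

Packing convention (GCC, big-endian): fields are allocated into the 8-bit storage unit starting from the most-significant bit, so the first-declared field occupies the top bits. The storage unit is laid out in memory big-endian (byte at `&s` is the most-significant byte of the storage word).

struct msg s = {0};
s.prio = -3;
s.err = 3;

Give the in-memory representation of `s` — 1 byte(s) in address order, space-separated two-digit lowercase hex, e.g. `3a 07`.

a3

prio:3 = -3 → 0x5 << 5 → word 0xa0
err:5 = 3 → 0x3 << 0 → word 0xa3
word = 0xa3 → big-endian bytes:
  [0]=0xa3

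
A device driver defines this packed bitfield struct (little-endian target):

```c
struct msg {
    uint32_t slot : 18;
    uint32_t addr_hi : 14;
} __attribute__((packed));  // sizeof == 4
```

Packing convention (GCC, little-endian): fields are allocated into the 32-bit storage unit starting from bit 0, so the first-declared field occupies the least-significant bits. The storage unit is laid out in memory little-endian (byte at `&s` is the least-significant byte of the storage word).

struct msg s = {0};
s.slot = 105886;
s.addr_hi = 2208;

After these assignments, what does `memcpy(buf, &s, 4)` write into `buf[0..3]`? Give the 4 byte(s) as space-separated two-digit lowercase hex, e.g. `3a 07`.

slot:18 = 105886 → 0x19d9e << 0 → word 0x00019d9e
addr_hi:14 = 2208 → 0x8a0 << 18 → word 0x22819d9e
word = 0x22819d9e → little-endian bytes:
  [0]=0x9e  [1]=0x9d  [2]=0x81  [3]=0x22

9e 9d 81 22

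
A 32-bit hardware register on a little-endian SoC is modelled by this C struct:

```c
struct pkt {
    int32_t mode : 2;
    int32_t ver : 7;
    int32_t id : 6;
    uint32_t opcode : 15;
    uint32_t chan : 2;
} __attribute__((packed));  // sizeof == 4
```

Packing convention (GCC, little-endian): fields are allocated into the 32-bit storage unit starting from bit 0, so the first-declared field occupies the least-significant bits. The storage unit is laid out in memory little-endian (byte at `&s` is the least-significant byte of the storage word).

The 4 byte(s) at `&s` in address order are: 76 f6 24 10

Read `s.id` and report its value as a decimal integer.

-5

[0]=0x76 [1]=0xf6 [2]=0x24 [3]=0x10 (little-endian) → word 0x1024f676
mode:2 @ bit 0 → (0x1024f676>>0)&0x3 = 0x2
ver:7 @ bit 2 → (0x1024f676>>2)&0x7f = 0x1d
id:6 @ bit 9 → (0x1024f676>>9)&0x3f = 0x3b  ←
opcode:15 @ bit 15 → (0x1024f676>>15)&0x7fff = 0x2049
chan:2 @ bit 30 → (0x1024f676>>30)&0x3 = 0x0
id signed 6b, MSB=1: 59 - 64 = -5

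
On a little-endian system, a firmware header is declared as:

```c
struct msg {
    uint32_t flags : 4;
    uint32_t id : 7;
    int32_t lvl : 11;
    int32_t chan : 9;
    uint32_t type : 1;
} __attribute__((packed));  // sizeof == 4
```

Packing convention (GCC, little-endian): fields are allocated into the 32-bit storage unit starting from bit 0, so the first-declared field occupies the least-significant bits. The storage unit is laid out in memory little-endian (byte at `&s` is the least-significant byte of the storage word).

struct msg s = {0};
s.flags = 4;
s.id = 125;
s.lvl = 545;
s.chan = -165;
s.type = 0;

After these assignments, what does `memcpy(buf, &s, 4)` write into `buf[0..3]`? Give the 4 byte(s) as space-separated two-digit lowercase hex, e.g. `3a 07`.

d4 0f d1 56

flags:4 = 4 → 0x4 << 0 → word 0x00000004
id:7 = 125 → 0x7d << 4 → word 0x000007d4
lvl:11 = 545 → 0x221 << 11 → word 0x00110fd4
chan:9 = -165 → 0x15b << 22 → word 0x56d10fd4
type:1 = 0 → 0x0 << 31 → word 0x56d10fd4
word = 0x56d10fd4 → little-endian bytes:
  [0]=0xd4  [1]=0x0f  [2]=0xd1  [3]=0x56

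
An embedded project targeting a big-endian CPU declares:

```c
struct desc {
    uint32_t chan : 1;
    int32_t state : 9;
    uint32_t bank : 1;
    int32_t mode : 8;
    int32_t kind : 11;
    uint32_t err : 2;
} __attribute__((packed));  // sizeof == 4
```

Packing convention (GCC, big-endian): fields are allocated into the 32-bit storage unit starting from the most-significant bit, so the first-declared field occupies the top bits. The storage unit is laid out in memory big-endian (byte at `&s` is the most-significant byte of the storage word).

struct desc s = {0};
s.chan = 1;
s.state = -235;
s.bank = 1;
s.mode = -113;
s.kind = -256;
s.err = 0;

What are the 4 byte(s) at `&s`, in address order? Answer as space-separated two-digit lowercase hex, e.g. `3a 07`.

c5 71 fc 00

[31+:1] chan=1 & 0x1 = 0x1; word=0x80000000
[22+:9] state=-235 & 0x1ff = 0x115; word=0xc5400000
[21+:1] bank=1 & 0x1 = 0x1; word=0xc5600000
[13+:8] mode=-113 & 0xff = 0x8f; word=0xc571e000
[2+:11] kind=-256 & 0x7ff = 0x700; word=0xc571fc00
[0+:2] err=0 & 0x3 = 0x0; word=0xc571fc00
word = 0xc571fc00 → big-endian bytes:
  [0]=0xc5  [1]=0x71  [2]=0xfc  [3]=0x00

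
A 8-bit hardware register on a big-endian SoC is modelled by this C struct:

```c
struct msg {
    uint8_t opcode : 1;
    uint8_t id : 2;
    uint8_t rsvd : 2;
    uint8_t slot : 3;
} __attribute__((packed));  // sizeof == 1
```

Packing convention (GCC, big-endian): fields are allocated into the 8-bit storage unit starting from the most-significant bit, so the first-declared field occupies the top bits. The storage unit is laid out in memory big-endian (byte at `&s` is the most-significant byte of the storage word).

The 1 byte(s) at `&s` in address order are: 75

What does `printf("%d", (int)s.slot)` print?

[0]=0x75 (big-endian) → word 0x75
opcode [7+:1] = (word>>7) & 0x1 = 0
id [5+:2] = (word>>5) & 0x3 = 3
rsvd [3+:2] = (word>>3) & 0x3 = 2
slot [0+:3] = (word>>0) & 0x7 = 5  ←

5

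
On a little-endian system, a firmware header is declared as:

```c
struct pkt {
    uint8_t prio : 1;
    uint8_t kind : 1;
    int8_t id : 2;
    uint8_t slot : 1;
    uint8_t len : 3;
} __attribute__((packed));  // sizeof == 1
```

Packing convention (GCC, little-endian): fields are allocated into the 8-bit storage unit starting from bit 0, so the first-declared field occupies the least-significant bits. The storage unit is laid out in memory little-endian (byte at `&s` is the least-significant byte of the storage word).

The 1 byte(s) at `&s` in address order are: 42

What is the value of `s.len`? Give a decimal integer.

[0]=0x42 (little-endian) → word 0x42
prio:1 @ bit 0 → (0x42>>0)&0x1 = 0x0
kind:1 @ bit 1 → (0x42>>1)&0x1 = 0x1
id:2 @ bit 2 → (0x42>>2)&0x3 = 0x0
slot:1 @ bit 4 → (0x42>>4)&0x1 = 0x0
len:3 @ bit 5 → (0x42>>5)&0x7 = 0x2  ←

2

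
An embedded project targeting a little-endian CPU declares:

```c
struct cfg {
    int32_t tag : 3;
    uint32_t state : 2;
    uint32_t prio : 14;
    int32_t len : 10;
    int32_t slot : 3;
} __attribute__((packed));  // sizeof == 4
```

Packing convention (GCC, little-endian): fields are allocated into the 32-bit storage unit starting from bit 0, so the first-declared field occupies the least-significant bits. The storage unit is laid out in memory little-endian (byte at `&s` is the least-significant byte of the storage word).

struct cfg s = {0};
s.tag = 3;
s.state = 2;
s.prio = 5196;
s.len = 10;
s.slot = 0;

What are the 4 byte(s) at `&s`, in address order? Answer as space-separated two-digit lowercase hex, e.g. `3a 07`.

tag (3b) val=3 bits=0x3 at bit 0: 0x00000003
state (2b) val=2 bits=0x2 at bit 3: 0x00000013
prio (14b) val=5196 bits=0x144c at bit 5: 0x00028993
len (10b) val=10 bits=0xa at bit 19: 0x00528993
slot (3b) val=0 bits=0x0 at bit 29: 0x00528993
word = 0x00528993 → little-endian bytes:
  [0]=0x93  [1]=0x89  [2]=0x52  [3]=0x00

93 89 52 00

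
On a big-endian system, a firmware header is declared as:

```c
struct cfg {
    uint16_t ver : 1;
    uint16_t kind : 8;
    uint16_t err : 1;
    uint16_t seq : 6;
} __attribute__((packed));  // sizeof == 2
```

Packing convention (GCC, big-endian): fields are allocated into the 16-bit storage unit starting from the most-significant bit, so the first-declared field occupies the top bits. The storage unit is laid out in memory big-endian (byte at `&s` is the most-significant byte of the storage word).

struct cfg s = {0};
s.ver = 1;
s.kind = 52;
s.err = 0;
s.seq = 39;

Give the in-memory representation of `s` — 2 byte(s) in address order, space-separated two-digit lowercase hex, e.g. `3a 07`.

9a 27

ver (1b) val=1 bits=0x1 at bit 15: 0x8000
kind (8b) val=52 bits=0x34 at bit 7: 0x9a00
err (1b) val=0 bits=0x0 at bit 6: 0x9a00
seq (6b) val=39 bits=0x27 at bit 0: 0x9a27
word = 0x9a27 → big-endian bytes:
  [0]=0x9a  [1]=0x27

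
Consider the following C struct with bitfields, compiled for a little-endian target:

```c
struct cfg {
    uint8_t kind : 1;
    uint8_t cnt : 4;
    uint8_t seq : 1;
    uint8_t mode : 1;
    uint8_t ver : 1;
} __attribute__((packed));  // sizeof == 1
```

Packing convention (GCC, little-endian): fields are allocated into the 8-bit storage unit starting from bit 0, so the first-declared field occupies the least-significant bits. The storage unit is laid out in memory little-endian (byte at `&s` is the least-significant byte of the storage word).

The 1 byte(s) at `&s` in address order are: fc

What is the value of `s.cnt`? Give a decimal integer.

[0]=0xfc (little-endian) → word 0xfc
kind:1 @ bit 0 → (0xfc>>0)&0x1 = 0x0
cnt:4 @ bit 1 → (0xfc>>1)&0xf = 0xe  ←
seq:1 @ bit 5 → (0xfc>>5)&0x1 = 0x1
mode:1 @ bit 6 → (0xfc>>6)&0x1 = 0x1
ver:1 @ bit 7 → (0xfc>>7)&0x1 = 0x1

14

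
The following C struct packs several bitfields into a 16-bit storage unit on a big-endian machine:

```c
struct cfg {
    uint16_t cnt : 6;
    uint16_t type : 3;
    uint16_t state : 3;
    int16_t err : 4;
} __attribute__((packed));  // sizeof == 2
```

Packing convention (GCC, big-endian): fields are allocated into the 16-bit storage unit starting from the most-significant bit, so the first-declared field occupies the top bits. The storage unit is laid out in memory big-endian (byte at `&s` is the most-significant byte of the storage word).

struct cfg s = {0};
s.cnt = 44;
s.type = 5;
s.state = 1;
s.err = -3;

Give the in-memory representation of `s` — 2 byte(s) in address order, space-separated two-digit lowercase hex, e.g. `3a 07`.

b2 9d

[10+:6] cnt=44 & 0x3f = 0x2c; word=0xb000
[7+:3] type=5 & 0x7 = 0x5; word=0xb280
[4+:3] state=1 & 0x7 = 0x1; word=0xb290
[0+:4] err=-3 & 0xf = 0xd; word=0xb29d
word = 0xb29d → big-endian bytes:
  [0]=0xb2  [1]=0x9d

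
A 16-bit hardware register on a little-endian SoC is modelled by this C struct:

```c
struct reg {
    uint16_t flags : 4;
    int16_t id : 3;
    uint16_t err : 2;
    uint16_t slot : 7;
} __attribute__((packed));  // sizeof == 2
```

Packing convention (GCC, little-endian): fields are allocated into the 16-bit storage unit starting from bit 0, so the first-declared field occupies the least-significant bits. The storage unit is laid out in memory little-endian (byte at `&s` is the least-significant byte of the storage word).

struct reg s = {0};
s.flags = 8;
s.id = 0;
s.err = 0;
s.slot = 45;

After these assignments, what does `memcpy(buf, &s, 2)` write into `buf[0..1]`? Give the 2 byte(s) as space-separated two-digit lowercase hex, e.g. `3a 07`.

08 5a

flags:4 = 8 → 0x8 << 0 → word 0x0008
id:3 = 0 → 0x0 << 4 → word 0x0008
err:2 = 0 → 0x0 << 7 → word 0x0008
slot:7 = 45 → 0x2d << 9 → word 0x5a08
word = 0x5a08 → little-endian bytes:
  [0]=0x08  [1]=0x5a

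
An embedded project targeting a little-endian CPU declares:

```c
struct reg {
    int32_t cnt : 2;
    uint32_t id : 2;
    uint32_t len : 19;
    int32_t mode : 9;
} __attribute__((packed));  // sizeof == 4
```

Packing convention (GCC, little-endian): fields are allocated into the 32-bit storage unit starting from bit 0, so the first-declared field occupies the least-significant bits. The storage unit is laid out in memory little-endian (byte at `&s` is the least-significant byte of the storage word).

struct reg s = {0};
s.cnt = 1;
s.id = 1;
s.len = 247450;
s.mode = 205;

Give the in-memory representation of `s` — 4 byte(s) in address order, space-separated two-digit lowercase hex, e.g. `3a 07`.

a5 69 bc 66

cnt (2b) val=1 bits=0x1 at bit 0: 0x00000001
id (2b) val=1 bits=0x1 at bit 2: 0x00000005
len (19b) val=247450 bits=0x3c69a at bit 4: 0x003c69a5
mode (9b) val=205 bits=0xcd at bit 23: 0x66bc69a5
word = 0x66bc69a5 → little-endian bytes:
  [0]=0xa5  [1]=0x69  [2]=0xbc  [3]=0x66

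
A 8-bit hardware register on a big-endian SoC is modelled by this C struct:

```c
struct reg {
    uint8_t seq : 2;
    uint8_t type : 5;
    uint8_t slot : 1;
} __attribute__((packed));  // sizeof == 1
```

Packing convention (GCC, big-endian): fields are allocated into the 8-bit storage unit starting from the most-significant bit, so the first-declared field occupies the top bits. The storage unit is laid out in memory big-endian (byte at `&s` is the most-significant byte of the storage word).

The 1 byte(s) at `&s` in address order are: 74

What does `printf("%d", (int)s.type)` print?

26

[0]=0x74 (big-endian) → word 0x74
seq [6+:2] = (word>>6) & 0x3 = 1
type [1+:5] = (word>>1) & 0x1f = 26  ←
slot [0+:1] = (word>>0) & 0x1 = 0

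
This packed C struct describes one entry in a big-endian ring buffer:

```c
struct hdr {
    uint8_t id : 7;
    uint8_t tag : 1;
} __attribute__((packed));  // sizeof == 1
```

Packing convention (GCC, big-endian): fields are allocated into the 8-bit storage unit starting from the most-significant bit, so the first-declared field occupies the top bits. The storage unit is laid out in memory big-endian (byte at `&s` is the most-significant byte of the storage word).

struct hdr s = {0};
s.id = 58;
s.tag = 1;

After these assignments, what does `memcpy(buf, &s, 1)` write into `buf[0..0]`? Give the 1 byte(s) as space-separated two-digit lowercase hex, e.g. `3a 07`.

id:7 = 58 → 0x3a << 1 → word 0x74
tag:1 = 1 → 0x1 << 0 → word 0x75
word = 0x75 → big-endian bytes:
  [0]=0x75

75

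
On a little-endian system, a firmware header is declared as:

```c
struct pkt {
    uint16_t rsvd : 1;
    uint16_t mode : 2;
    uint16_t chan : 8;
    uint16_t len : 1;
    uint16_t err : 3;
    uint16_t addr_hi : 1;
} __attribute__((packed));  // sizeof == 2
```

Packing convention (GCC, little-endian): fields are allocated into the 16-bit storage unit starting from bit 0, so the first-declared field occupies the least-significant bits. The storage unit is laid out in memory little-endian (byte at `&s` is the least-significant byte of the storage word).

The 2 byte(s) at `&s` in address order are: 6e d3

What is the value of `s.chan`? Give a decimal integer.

[0]=0x6e [1]=0xd3 (little-endian) → word 0xd36e
rsvd [0+:1] = (word>>0) & 0x1 = 0
mode [1+:2] = (word>>1) & 0x3 = 3
chan [3+:8] = (word>>3) & 0xff = 109  ←
len [11+:1] = (word>>11) & 0x1 = 0
err [12+:3] = (word>>12) & 0x7 = 5
addr_hi [15+:1] = (word>>15) & 0x1 = 1

109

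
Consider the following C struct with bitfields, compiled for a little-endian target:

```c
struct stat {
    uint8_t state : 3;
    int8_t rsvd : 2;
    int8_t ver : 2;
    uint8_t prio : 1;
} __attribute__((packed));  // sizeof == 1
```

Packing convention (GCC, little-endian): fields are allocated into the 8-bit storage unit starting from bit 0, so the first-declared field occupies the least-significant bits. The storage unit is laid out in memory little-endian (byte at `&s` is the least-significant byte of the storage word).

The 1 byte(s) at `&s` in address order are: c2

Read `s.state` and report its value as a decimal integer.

[0]=0xc2 (little-endian) → word 0xc2
state [0+:3] = (word>>0) & 0x7 = 2  ←
rsvd [3+:2] = (word>>3) & 0x3 = 0
ver [5+:2] = (word>>5) & 0x3 = 2
prio [7+:1] = (word>>7) & 0x1 = 1

2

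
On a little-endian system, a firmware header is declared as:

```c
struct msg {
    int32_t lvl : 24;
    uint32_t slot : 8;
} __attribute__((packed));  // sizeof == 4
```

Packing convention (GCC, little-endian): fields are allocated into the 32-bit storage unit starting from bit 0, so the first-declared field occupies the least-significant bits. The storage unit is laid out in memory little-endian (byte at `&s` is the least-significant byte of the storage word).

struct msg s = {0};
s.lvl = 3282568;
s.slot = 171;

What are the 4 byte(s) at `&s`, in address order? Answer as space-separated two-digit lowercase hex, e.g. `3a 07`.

88 16 32 ab

lvl:24 = 3282568 → 0x321688 << 0 → word 0x00321688
slot:8 = 171 → 0xab << 24 → word 0xab321688
word = 0xab321688 → little-endian bytes:
  [0]=0x88  [1]=0x16  [2]=0x32  [3]=0xab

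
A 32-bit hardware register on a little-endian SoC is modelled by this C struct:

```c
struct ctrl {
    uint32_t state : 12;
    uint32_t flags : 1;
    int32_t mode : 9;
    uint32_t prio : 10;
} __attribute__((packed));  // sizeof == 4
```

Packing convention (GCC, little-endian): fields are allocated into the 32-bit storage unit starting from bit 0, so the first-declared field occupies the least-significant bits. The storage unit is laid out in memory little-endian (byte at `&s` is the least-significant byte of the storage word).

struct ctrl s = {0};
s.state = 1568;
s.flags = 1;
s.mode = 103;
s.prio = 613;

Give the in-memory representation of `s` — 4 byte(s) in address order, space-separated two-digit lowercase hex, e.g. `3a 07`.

state:12 = 1568 → 0x620 << 0 → word 0x00000620
flags:1 = 1 → 0x1 << 12 → word 0x00001620
mode:9 = 103 → 0x67 << 13 → word 0x000cf620
prio:10 = 613 → 0x265 << 22 → word 0x994cf620
word = 0x994cf620 → little-endian bytes:
  [0]=0x20  [1]=0xf6  [2]=0x4c  [3]=0x99

20 f6 4c 99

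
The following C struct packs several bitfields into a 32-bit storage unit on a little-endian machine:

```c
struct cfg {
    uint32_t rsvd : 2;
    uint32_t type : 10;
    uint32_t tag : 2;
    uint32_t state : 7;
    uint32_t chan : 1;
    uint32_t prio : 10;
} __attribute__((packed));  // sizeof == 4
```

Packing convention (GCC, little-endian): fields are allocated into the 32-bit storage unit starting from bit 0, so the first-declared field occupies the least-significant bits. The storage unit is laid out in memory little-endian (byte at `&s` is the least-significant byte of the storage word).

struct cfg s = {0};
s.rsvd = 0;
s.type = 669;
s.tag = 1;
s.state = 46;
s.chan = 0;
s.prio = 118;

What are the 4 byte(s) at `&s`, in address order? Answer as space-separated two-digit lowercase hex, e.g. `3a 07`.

74 9a 8b 1d

[0+:2] rsvd=0 & 0x3 = 0x0; word=0x00000000
[2+:10] type=669 & 0x3ff = 0x29d; word=0x00000a74
[12+:2] tag=1 & 0x3 = 0x1; word=0x00001a74
[14+:7] state=46 & 0x7f = 0x2e; word=0x000b9a74
[21+:1] chan=0 & 0x1 = 0x0; word=0x000b9a74
[22+:10] prio=118 & 0x3ff = 0x76; word=0x1d8b9a74
word = 0x1d8b9a74 → little-endian bytes:
  [0]=0x74  [1]=0x9a  [2]=0x8b  [3]=0x1d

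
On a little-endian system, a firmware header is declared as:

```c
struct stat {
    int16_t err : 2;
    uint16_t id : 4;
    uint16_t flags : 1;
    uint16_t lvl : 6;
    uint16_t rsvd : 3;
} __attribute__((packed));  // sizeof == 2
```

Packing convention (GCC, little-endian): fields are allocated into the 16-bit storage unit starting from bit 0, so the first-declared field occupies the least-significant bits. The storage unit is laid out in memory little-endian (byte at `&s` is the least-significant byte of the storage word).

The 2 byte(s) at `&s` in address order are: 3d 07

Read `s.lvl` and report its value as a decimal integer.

14

[0]=0x3d [1]=0x07 (little-endian) → word 0x073d
err [0+:2] = (word>>0) & 0x3 = 1
id [2+:4] = (word>>2) & 0xf = 15
flags [6+:1] = (word>>6) & 0x1 = 0
lvl [7+:6] = (word>>7) & 0x3f = 14  ←
rsvd [13+:3] = (word>>13) & 0x7 = 0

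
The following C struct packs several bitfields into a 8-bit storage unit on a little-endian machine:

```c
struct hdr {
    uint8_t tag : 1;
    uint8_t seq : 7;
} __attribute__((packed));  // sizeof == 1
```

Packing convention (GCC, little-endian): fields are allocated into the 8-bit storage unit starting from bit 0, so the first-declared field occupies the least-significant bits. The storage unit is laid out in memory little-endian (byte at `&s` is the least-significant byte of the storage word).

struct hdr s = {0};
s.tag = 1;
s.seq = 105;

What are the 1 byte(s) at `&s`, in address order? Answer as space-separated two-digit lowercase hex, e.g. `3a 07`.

d3

[0+:1] tag=1 & 0x1 = 0x1; word=0x01
[1+:7] seq=105 & 0x7f = 0x69; word=0xd3
word = 0xd3 → little-endian bytes:
  [0]=0xd3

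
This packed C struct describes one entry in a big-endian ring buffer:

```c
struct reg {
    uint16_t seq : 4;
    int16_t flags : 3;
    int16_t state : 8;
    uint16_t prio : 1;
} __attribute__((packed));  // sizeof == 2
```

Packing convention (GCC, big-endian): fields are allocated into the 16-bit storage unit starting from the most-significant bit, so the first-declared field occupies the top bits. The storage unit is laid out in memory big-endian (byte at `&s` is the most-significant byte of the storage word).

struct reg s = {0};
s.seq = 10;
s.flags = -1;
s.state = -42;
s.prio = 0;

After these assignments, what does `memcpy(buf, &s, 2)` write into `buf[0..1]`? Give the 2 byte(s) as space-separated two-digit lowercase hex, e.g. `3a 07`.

seq (4b) val=10 bits=0xa at bit 12: 0xa000
flags (3b) val=-1 bits=0x7 at bit 9: 0xae00
state (8b) val=-42 bits=0xd6 at bit 1: 0xafac
prio (1b) val=0 bits=0x0 at bit 0: 0xafac
word = 0xafac → big-endian bytes:
  [0]=0xaf  [1]=0xac

af ac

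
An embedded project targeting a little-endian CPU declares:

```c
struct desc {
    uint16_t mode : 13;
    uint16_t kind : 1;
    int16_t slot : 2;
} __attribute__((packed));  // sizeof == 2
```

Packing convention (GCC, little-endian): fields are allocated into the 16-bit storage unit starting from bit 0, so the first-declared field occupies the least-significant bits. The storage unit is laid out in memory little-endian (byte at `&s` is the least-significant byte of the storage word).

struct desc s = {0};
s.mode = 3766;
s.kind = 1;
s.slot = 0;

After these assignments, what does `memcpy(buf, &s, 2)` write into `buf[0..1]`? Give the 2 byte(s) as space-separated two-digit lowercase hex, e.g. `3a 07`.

b6 2e

mode:13 = 3766 → 0xeb6 << 0 → word 0x0eb6
kind:1 = 1 → 0x1 << 13 → word 0x2eb6
slot:2 = 0 → 0x0 << 14 → word 0x2eb6
word = 0x2eb6 → little-endian bytes:
  [0]=0xb6  [1]=0x2e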